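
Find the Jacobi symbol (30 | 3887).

Pull out 2: since 3887 ≡ 7 (mod 8), (2/3887) = +1.
Reciprocity: 15 ≡ 3 and 3887 ≡ 3 (mod 4), so (15/3887) = −(3887/15).
Reduce top mod 15: now compute (2/15).
Pull out 2: since 15 ≡ 7 (mod 8), (2/15) = +1.
Reached (1/15) = 1. Collecting the sign flips along the way, the symbol is -1.

-1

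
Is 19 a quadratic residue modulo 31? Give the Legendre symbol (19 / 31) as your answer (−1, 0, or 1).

1

Euler's criterion: (19/31) ≡ 19^15 (mod 31).
19^2 ≡ 20 (mod 31)
19^4 ≡ 28 (mod 31)
19^8 ≡ 9 (mod 31)
19^15 = 19^(8+4+2+1) ≡ 1 (mod 31).
Result is 1, so (19/31) = 1.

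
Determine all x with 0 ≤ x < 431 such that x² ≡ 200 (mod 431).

156, 275

Since 431 ≡ 3 (mod 4), a square root of 200 is 200^((431+1)/4) = 200^108 mod 431.
Repeated squaring: 200^2≡348, 200^4≡424, 200^8≡49, 200^16≡246, 200^32≡176, 200^64≡375 (mod 431).
200^108 = 200^(64+32+8+4) ≡ 275 (mod 431).
Check: 275² = 75625 ≡ 200 (mod 431). The two roots are 156 and 275.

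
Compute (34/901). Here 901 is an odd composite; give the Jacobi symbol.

Pull out 2: since 901 ≡ 5 (mod 8), (2/901) = -1.
Reciprocity: 17 ≡ 1 and 901 ≡ 1 (mod 4), so (17/901) = +(901/17).
Reduce top mod 17: now compute (0/17).
Top reduces to 0: gcd > 1, so the symbol is 0.

0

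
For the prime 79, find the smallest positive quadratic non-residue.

(2/79) = +1, so 2 is a residue.
(3/79) = −1, so 3 is the smallest positive non-residue mod 79.

3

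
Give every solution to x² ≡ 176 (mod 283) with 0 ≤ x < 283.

90, 193

Since 283 ≡ 3 (mod 4), a square root of 176 is 176^((283+1)/4) = 176^71 mod 283.
Repeated squaring: 176^2≡129, 176^4≡227, 176^8≡23, 176^16≡246, 176^32≡237, 176^64≡135 (mod 283).
176^71 = 176^(64+4+2+1) ≡ 90 (mod 283).
Check: 90² = 8100 ≡ 176 (mod 283). The two roots are 90 and 193.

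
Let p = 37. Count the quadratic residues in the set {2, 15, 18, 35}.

(2/37) = -1 → non-residue.
(15/37) = -1 → non-residue.
(18/37) = -1 → non-residue.
(35/37) = -1 → non-residue.
Total quadratic residues among the 4: 0.

0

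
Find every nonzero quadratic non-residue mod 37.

2 5 6 8 13 14 15 17 18 19 20 22 23 24 29 31 32 35

Square k = 1,…,18 (k and 37−k give the same square):
1²=1, 2²=4, 3²=9, 4²=16, 5²=25, 6²=36, 7²≡12, 8²≡27, 9²≡7, 10²≡26, 11²≡10, 12²≡33, 13²≡21, 14²≡11, 15²≡3, 16²≡34, 17²≡30, 18²≡28 (mod 37).
The residues are {1, 3, 4, 7, 9, 10, 11, 12, 16, 21, 25, 26, 27, 28, 30, 33, 34, 36}; the non-residues are the remaining 18 nonzero classes.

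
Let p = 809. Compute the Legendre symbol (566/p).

-1

Pull out 2: since 809 ≡ 1 (mod 8), (2/809) = +1.
Reciprocity: 283 ≡ 3 and 809 ≡ 1 (mod 4), so (283/809) = +(809/283).
Reduce top mod 283: now compute (243/283).
Reciprocity: 243 ≡ 3 and 283 ≡ 3 (mod 4), so (243/283) = −(283/243).
Reduce top mod 243: now compute (40/243).
Pull out 2^3: since 243 ≡ 3 (mod 8), (2/243) = -1, so (2/243)^3 = -1.
Reciprocity: 5 ≡ 1 and 243 ≡ 3 (mod 4), so (5/243) = +(243/5).
Reduce top mod 5: now compute (3/5).
Reciprocity: 3 ≡ 3 and 5 ≡ 1 (mod 4), so (3/5) = +(5/3).
Reduce top mod 3: now compute (2/3).
Pull out 2: since 3 ≡ 3 (mod 8), (2/3) = -1.
Reached (1/3) = 1. Collecting the sign flips along the way, the symbol is -1.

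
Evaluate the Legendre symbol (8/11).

Pull out 2^3: since 11 ≡ 3 (mod 8), (2/11) = -1, so (2/11)^3 = -1.
Reached (1/11) = 1. Collecting the sign flips along the way, the symbol is -1.

-1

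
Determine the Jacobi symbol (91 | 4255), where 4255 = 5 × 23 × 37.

1

Reciprocity: 91 ≡ 3 and 4255 ≡ 3 (mod 4), so (91/4255) = −(4255/91).
Reduce top mod 91: now compute (69/91).
Reciprocity: 69 ≡ 1 and 91 ≡ 3 (mod 4), so (69/91) = +(91/69).
Reduce top mod 69: now compute (22/69).
Pull out 2: since 69 ≡ 5 (mod 8), (2/69) = -1.
Reciprocity: 11 ≡ 3 and 69 ≡ 1 (mod 4), so (11/69) = +(69/11).
Reduce top mod 11: now compute (3/11).
Reciprocity: 3 ≡ 3 and 11 ≡ 3 (mod 4), so (3/11) = −(11/3).
Reduce top mod 3: now compute (2/3).
Pull out 2: since 3 ≡ 3 (mod 8), (2/3) = -1.
Reached (1/3) = 1. Collecting the sign flips along the way, the symbol is +1.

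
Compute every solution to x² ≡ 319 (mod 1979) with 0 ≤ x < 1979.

928, 1051

Since 1979 ≡ 3 (mod 4), a square root of 319 is 319^((1979+1)/4) = 319^495 mod 1979.
Repeated squaring: 319^2≡832, 319^4≡1553, 319^8≡1387, 319^16≡181, 319^32≡1097, 319^64≡177, 319^128≡1644, 319^256≡1401 (mod 1979).
319^495 = 319^(256+128+64+32+8+4+2+1) ≡ 1051 (mod 1979).
Check: 1051² = 1104601 ≡ 319 (mod 1979). The two roots are 928 and 1051.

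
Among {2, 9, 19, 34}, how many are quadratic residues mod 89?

(2/89) = +1 → QR.
(9/89) = +1 → QR.
(19/89) = -1 → non-residue.
(34/89) = +1 → QR.
Total quadratic residues among the 4: 3.

3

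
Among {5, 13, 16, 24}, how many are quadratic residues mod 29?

4

(5/29) = +1 → QR.
(13/29) = +1 → QR.
(16/29) = +1 → QR.
(24/29) = +1 → QR.
Total quadratic residues among the 4: 4.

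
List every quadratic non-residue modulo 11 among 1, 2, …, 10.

2 6 7 8 10

Square k = 1,…,5 (k and 11−k give the same square):
1²=1, 2²=4, 3²=9, 4²≡5, 5²≡3 (mod 11).
The residues are {1, 3, 4, 5, 9}; the non-residues are the remaining 5 nonzero classes.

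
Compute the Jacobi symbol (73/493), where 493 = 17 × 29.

1

Reciprocity: 73 ≡ 1 and 493 ≡ 1 (mod 4), so (73/493) = +(493/73).
Reduce top mod 73: now compute (55/73).
Reciprocity: 55 ≡ 3 and 73 ≡ 1 (mod 4), so (55/73) = +(73/55).
Reduce top mod 55: now compute (18/55).
Pull out 2: since 55 ≡ 7 (mod 8), (2/55) = +1.
Reciprocity: 9 ≡ 1 and 55 ≡ 3 (mod 4), so (9/55) = +(55/9).
Reduce top mod 9: now compute (1/9).
Reached (1/9) = 1. Collecting the sign flips along the way, the symbol is +1.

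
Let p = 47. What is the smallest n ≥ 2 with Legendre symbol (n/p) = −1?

5

(2/47) = +1, so 2 is a residue.
(3/47) = +1, so 3 is a residue.
(4/47) = +1, so 4 is a residue.
(5/47) = −1, so 5 is the smallest positive non-residue mod 47.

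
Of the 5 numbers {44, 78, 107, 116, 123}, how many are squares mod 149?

3

(44/149) = -1 → non-residue.
(78/149) = -1 → non-residue.
(107/149) = +1 → QR.
(116/149) = +1 → QR.
(123/149) = +1 → QR.
Total quadratic residues among the 5: 3.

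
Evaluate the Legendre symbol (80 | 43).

-1

Euler's criterion: (80/43) ≡ 37^21 (mod 43).
37^2 ≡ 36 (mod 43)
37^4 ≡ 6 (mod 43)
37^8 ≡ 36 (mod 43)
37^16 ≡ 6 (mod 43)
37^21 = 37^(16+4+1) ≡ 42 (mod 43).
Result is 42 ≡ −1, so (80/43) = −1.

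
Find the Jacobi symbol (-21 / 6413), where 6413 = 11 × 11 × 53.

-1

First reduce: -21 ≡ 6392 (mod 6413).
Pull out 2^3: since 6413 ≡ 5 (mod 8), (2/6413) = -1, so (2/6413)^3 = -1.
Reciprocity: 799 ≡ 3 and 6413 ≡ 1 (mod 4), so (799/6413) = +(6413/799).
Reduce top mod 799: now compute (21/799).
Reciprocity: 21 ≡ 1 and 799 ≡ 3 (mod 4), so (21/799) = +(799/21).
Reduce top mod 21: now compute (1/21).
Reached (1/21) = 1. Collecting the sign flips along the way, the symbol is -1.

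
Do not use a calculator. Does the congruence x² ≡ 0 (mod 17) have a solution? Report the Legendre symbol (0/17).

Top reduces to 0: gcd > 1, so the symbol is 0.

0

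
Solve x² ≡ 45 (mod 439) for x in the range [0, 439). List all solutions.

Since 439 ≡ 3 (mod 4), a square root of 45 is 45^((439+1)/4) = 45^110 mod 439.
Repeated squaring: 45^2≡269, 45^4≡365, 45^8≡208, 45^16≡242, 45^32≡177, 45^64≡160 (mod 439).
45^110 = 45^(64+32+8+4+2) ≡ 22 (mod 439).
Check: 22² = 484 ≡ 45 (mod 439). The two roots are 22 and 417.

22, 417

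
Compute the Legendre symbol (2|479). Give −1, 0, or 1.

Euler's criterion: (2/479) ≡ 2^239 (mod 479).
2^2 ≡ 4 (mod 479)
2^4 ≡ 16 (mod 479)
2^8 ≡ 256 (mod 479)
2^16 ≡ 392 (mod 479)
2^32 ≡ 384 (mod 479)
2^64 ≡ 403 (mod 479)
2^128 ≡ 28 (mod 479)
2^239 = 2^(128+64+32+8+4+2+1) ≡ 1 (mod 479).
Result is 1, so (2/479) = 1.

1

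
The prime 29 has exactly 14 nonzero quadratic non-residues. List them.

2, 3, 8, 10, 11, 12, 14, 15, 17, 18, 19, 21, 26, 27

Square k = 1,…,14 (k and 29−k give the same square):
1²=1, 2²=4, 3²=9, 4²=16, 5²=25, 6²≡7, 7²≡20, 8²≡6, 9²≡23, 10²≡13, 11²≡5, 12²≡28, 13²≡24, 14²≡22 (mod 29).
The residues are {1, 4, 5, 6, 7, 9, 13, 16, 20, 22, 23, 24, 25, 28}; the non-residues are the remaining 14 nonzero classes.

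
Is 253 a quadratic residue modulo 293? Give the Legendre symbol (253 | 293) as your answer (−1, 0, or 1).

Reciprocity: 253 ≡ 1 and 293 ≡ 1 (mod 4), so (253/293) = +(293/253).
Reduce top mod 253: now compute (40/253).
Pull out 2^3: since 253 ≡ 5 (mod 8), (2/253) = -1, so (2/253)^3 = -1.
Reciprocity: 5 ≡ 1 and 253 ≡ 1 (mod 4), so (5/253) = +(253/5).
Reduce top mod 5: now compute (3/5).
Reciprocity: 3 ≡ 3 and 5 ≡ 1 (mod 4), so (3/5) = +(5/3).
Reduce top mod 3: now compute (2/3).
Pull out 2: since 3 ≡ 3 (mod 8), (2/3) = -1.
Reached (1/3) = 1. Collecting the sign flips along the way, the symbol is +1.

1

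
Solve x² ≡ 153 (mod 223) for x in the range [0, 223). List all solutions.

Since 223 ≡ 3 (mod 4), a square root of 153 is 153^((223+1)/4) = 153^56 mod 223.
Repeated squaring: 153^2≡217, 153^4≡36, 153^8≡181, 153^16≡203, 153^32≡177 (mod 223).
153^56 = 153^(32+16+8) ≡ 162 (mod 223).
Check: 162² = 26244 ≡ 153 (mod 223). The two roots are 61 and 162.

61, 162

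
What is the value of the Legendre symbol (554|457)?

Euler's criterion: (554/457) ≡ 97^228 (mod 457).
97^2 ≡ 269 (mod 457)
97^4 ≡ 155 (mod 457)
97^8 ≡ 261 (mod 457)
97^16 ≡ 28 (mod 457)
97^32 ≡ 327 (mod 457)
97^64 ≡ 448 (mod 457)
97^128 ≡ 81 (mod 457)
97^228 = 97^(128+64+32+4) ≡ 456 (mod 457).
Result is 456 ≡ −1, so (554/457) = −1.

-1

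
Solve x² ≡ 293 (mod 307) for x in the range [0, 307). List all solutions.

39, 268

Since 307 ≡ 3 (mod 4), a square root of 293 is 293^((307+1)/4) = 293^77 mod 307.
Repeated squaring: 293^2≡196, 293^4≡41, 293^8≡146, 293^16≡133, 293^32≡190, 293^64≡181 (mod 307).
293^77 = 293^(64+8+4+1) ≡ 39 (mod 307).
Check: 39² = 1521 ≡ 293 (mod 307). The two roots are 39 and 268.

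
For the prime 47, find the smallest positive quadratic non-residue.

(2/47) = +1, so 2 is a residue.
(3/47) = +1, so 3 is a residue.
(4/47) = +1, so 4 is a residue.
(5/47) = −1, so 5 is the smallest positive non-residue mod 47.

5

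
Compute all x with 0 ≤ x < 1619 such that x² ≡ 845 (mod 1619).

449, 1170

Since 1619 ≡ 3 (mod 4), a square root of 845 is 845^((1619+1)/4) = 845^405 mod 1619.
Repeated squaring: 845^2≡46, 845^4≡497, 845^8≡921, 845^16≡1504, 845^32≡273, 845^64≡55, 845^128≡1406, 845^256≡37 (mod 1619).
845^405 = 845^(256+128+16+4+1) ≡ 1170 (mod 1619).
Check: 1170² = 1368900 ≡ 845 (mod 1619). The two roots are 449 and 1170.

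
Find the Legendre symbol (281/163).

1

First reduce: 281 ≡ 118 (mod 163).
Pull out 2: since 163 ≡ 3 (mod 8), (2/163) = -1.
Reciprocity: 59 ≡ 3 and 163 ≡ 3 (mod 4), so (59/163) = −(163/59).
Reduce top mod 59: now compute (45/59).
Reciprocity: 45 ≡ 1 and 59 ≡ 3 (mod 4), so (45/59) = +(59/45).
Reduce top mod 45: now compute (14/45).
Pull out 2: since 45 ≡ 5 (mod 8), (2/45) = -1.
Reciprocity: 7 ≡ 3 and 45 ≡ 1 (mod 4), so (7/45) = +(45/7).
Reduce top mod 7: now compute (3/7).
Reciprocity: 3 ≡ 3 and 7 ≡ 3 (mod 4), so (3/7) = −(7/3).
Reduce top mod 3: now compute (1/3).
Reached (1/3) = 1. Collecting the sign flips along the way, the symbol is +1.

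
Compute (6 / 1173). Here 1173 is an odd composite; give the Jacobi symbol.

Pull out 2: since 1173 ≡ 5 (mod 8), (2/1173) = -1.
Reciprocity: 3 ≡ 3 and 1173 ≡ 1 (mod 4), so (3/1173) = +(1173/3).
Reduce top mod 3: now compute (0/3).
Top reduces to 0: gcd > 1, so the symbol is 0.

0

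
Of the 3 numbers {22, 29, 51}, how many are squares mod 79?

2

(22/79) = +1 → QR.
(29/79) = -1 → non-residue.
(51/79) = +1 → QR.
Total quadratic residues among the 3: 2.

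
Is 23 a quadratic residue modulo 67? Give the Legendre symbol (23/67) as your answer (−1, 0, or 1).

1

Reciprocity: 23 ≡ 3 and 67 ≡ 3 (mod 4), so (23/67) = −(67/23).
Reduce top mod 23: now compute (21/23).
Reciprocity: 21 ≡ 1 and 23 ≡ 3 (mod 4), so (21/23) = +(23/21).
Reduce top mod 21: now compute (2/21).
Pull out 2: since 21 ≡ 5 (mod 8), (2/21) = -1.
Reached (1/21) = 1. Collecting the sign flips along the way, the symbol is +1.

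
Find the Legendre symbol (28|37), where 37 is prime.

Pull out 2^2: since 37 ≡ 5 (mod 8), (2/37) = -1, so (2/37)^2 = +1.
Reciprocity: 7 ≡ 3 and 37 ≡ 1 (mod 4), so (7/37) = +(37/7).
Reduce top mod 7: now compute (2/7).
Pull out 2: since 7 ≡ 7 (mod 8), (2/7) = +1.
Reached (1/7) = 1. Collecting the sign flips along the way, the symbol is +1.

1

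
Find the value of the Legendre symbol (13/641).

1

Reciprocity: 13 ≡ 1 and 641 ≡ 1 (mod 4), so (13/641) = +(641/13).
Reduce top mod 13: now compute (4/13).
Pull out 2^2: since 13 ≡ 5 (mod 8), (2/13) = -1, so (2/13)^2 = +1.
Reached (1/13) = 1. Collecting the sign flips along the way, the symbol is +1.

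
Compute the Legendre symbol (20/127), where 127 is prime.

Euler's criterion: (20/127) ≡ 20^63 (mod 127).
20^2 ≡ 19 (mod 127)
20^4 ≡ 107 (mod 127)
20^8 ≡ 19 (mod 127)
20^16 ≡ 107 (mod 127)
20^32 ≡ 19 (mod 127)
20^63 = 20^(32+16+8+4+2+1) ≡ 126 (mod 127).
Result is 126 ≡ −1, so (20/127) = −1.

-1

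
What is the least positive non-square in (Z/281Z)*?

3

(2/281) = +1, so 2 is a residue.
(3/281) = −1, so 3 is the smallest positive non-residue mod 281.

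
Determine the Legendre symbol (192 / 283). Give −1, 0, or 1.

Pull out 2^6: since 283 ≡ 3 (mod 8), (2/283) = -1, so (2/283)^6 = +1.
Reciprocity: 3 ≡ 3 and 283 ≡ 3 (mod 4), so (3/283) = −(283/3).
Reduce top mod 3: now compute (1/3).
Reached (1/3) = 1. Collecting the sign flips along the way, the symbol is -1.

-1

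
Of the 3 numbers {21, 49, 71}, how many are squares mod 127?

(21/127) = +1 → QR.
(49/127) = +1 → QR.
(71/127) = +1 → QR.
Total quadratic residues among the 3: 3.

3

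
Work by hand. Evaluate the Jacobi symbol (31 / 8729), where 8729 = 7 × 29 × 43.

Reciprocity: 31 ≡ 3 and 8729 ≡ 1 (mod 4), so (31/8729) = +(8729/31).
Reduce top mod 31: now compute (18/31).
Pull out 2: since 31 ≡ 7 (mod 8), (2/31) = +1.
Reciprocity: 9 ≡ 1 and 31 ≡ 3 (mod 4), so (9/31) = +(31/9).
Reduce top mod 9: now compute (4/9).
Pull out 2^2: since 9 ≡ 1 (mod 8), (2/9) = +1, so (2/9)^2 = +1.
Reached (1/9) = 1. Collecting the sign flips along the way, the symbol is +1.

1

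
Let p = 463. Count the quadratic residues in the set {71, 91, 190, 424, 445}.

(71/463) = -1 → non-residue.
(91/463) = +1 → QR.
(190/463) = +1 → QR.
(424/463) = -1 → non-residue.
(445/463) = -1 → non-residue.
Total quadratic residues among the 5: 2.

2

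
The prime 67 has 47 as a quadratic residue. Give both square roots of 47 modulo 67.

28, 39

Since 67 ≡ 3 (mod 4), a square root of 47 is 47^((67+1)/4) = 47^17 mod 67.
Repeated squaring: 47^2≡65, 47^4≡4, 47^8≡16, 47^16≡55 (mod 67).
47^17 = 47^(16+1) ≡ 39 (mod 67).
Check: 39² = 1521 ≡ 47 (mod 67). The two roots are 28 and 39.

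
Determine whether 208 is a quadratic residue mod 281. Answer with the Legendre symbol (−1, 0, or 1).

Pull out 2^4: since 281 ≡ 1 (mod 8), (2/281) = +1, so (2/281)^4 = +1.
Reciprocity: 13 ≡ 1 and 281 ≡ 1 (mod 4), so (13/281) = +(281/13).
Reduce top mod 13: now compute (8/13).
Pull out 2^3: since 13 ≡ 5 (mod 8), (2/13) = -1, so (2/13)^3 = -1.
Reached (1/13) = 1. Collecting the sign flips along the way, the symbol is -1.

-1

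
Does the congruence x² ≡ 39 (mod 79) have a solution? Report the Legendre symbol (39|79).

Reciprocity: 39 ≡ 3 and 79 ≡ 3 (mod 4), so (39/79) = −(79/39).
Reduce top mod 39: now compute (1/39).
Reached (1/39) = 1. Collecting the sign flips along the way, the symbol is -1.

-1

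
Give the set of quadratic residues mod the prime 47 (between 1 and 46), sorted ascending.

1 2 3 4 6 7 8 9 12 14 16 17 18 21 24 25 27 28 32 34 36 37 42

Square k = 1,…,23 (k and 47−k give the same square):
1²=1, 2²=4, 3²=9, 4²=16, 5²=25, 6²=36, 7²≡2, 8²≡17, 9²≡34, 10²≡6, 11²≡27, 12²≡3, 13²≡28, 14²≡8, 15²≡37, 16²≡21, 17²≡7, 18²≡42, 19²≡32, 20²≡24, 21²≡18, 22²≡14, 23²≡12 (mod 47).
So the quadratic residues mod 47 are {1, 2, 3, 4, 6, 7, 8, 9, 12, 14, 16, 17, 18, 21, 24, 25, 27, 28, 32, 34, 36, 37, 42}.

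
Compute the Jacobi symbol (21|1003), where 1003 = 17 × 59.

Reciprocity: 21 ≡ 1 and 1003 ≡ 3 (mod 4), so (21/1003) = +(1003/21).
Reduce top mod 21: now compute (16/21).
Pull out 2^4: since 21 ≡ 5 (mod 8), (2/21) = -1, so (2/21)^4 = +1.
Reached (1/21) = 1. Collecting the sign flips along the way, the symbol is +1.

1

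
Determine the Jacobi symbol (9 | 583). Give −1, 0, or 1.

Reciprocity: 9 ≡ 1 and 583 ≡ 3 (mod 4), so (9/583) = +(583/9).
Reduce top mod 9: now compute (7/9).
Reciprocity: 7 ≡ 3 and 9 ≡ 1 (mod 4), so (7/9) = +(9/7).
Reduce top mod 7: now compute (2/7).
Pull out 2: since 7 ≡ 7 (mod 8), (2/7) = +1.
Reached (1/7) = 1. Collecting the sign flips along the way, the symbol is +1.

1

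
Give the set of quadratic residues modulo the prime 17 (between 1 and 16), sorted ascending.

1, 2, 4, 8, 9, 13, 15, 16

Square k = 1,…,8 (k and 17−k give the same square):
1²=1, 2²=4, 3²=9, 4²=16, 5²≡8, 6²≡2, 7²≡15, 8²≡13 (mod 17).
So the quadratic residues mod 17 are {1, 2, 4, 8, 9, 13, 15, 16}.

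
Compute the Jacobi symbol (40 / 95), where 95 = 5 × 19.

Pull out 2^3: since 95 ≡ 7 (mod 8), (2/95) = +1, so (2/95)^3 = +1.
Reciprocity: 5 ≡ 1 and 95 ≡ 3 (mod 4), so (5/95) = +(95/5).
Reduce top mod 5: now compute (0/5).
Top reduces to 0: gcd > 1, so the symbol is 0.

0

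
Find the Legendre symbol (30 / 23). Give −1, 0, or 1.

-1

Euler's criterion: (30/23) ≡ 7^11 (mod 23).
7^2 ≡ 3 (mod 23)
7^4 ≡ 9 (mod 23)
7^8 ≡ 12 (mod 23)
7^11 = 7^(8+2+1) ≡ 22 (mod 23).
Result is 22 ≡ −1, so (30/23) = −1.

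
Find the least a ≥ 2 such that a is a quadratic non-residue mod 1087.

(2/1087) = +1, so 2 is a residue.
(3/1087) = −1, so 3 is the smallest positive non-residue mod 1087.

3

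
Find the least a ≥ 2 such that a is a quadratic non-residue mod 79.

3

(2/79) = +1, so 2 is a residue.
(3/79) = −1, so 3 is the smallest positive non-residue mod 79.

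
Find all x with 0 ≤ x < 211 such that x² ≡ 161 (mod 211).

43, 168

Since 211 ≡ 3 (mod 4), a square root of 161 is 161^((211+1)/4) = 161^53 mod 211.
Repeated squaring: 161^2≡179, 161^4≡180, 161^8≡117, 161^16≡185, 161^32≡43 (mod 211).
161^53 = 161^(32+16+4+1) ≡ 43 (mod 211).
Check: 43² = 1849 ≡ 161 (mod 211). The two roots are 43 and 168.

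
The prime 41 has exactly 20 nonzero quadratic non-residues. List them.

3, 6, 7, 11, 12, 13, 14, 15, 17, 19, 22, 24, 26, 27, 28, 29, 30, 34, 35, 38

Square k = 1,…,20 (k and 41−k give the same square):
1²=1, 2²=4, 3²=9, 4²=16, 5²=25, 6²=36, 7²≡8, 8²≡23, 9²≡40, 10²≡18, 11²≡39, 12²≡21, 13²≡5, 14²≡32, 15²≡20, 16²≡10, 17²≡2, 18²≡37, 19²≡33, 20²≡31 (mod 41).
The residues are {1, 2, 4, 5, 8, 9, 10, 16, 18, 20, 21, 23, 25, 31, 32, 33, 36, 37, 39, 40}; the non-residues are the remaining 20 nonzero classes.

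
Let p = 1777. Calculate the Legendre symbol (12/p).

Pull out 2^2: since 1777 ≡ 1 (mod 8), (2/1777) = +1, so (2/1777)^2 = +1.
Reciprocity: 3 ≡ 3 and 1777 ≡ 1 (mod 4), so (3/1777) = +(1777/3).
Reduce top mod 3: now compute (1/3).
Reached (1/3) = 1. Collecting the sign flips along the way, the symbol is +1.

1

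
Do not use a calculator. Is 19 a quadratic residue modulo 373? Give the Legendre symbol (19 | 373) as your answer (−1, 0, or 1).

Reciprocity: 19 ≡ 3 and 373 ≡ 1 (mod 4), so (19/373) = +(373/19).
Reduce top mod 19: now compute (12/19).
Pull out 2^2: since 19 ≡ 3 (mod 8), (2/19) = -1, so (2/19)^2 = +1.
Reciprocity: 3 ≡ 3 and 19 ≡ 3 (mod 4), so (3/19) = −(19/3).
Reduce top mod 3: now compute (1/3).
Reached (1/3) = 1. Collecting the sign flips along the way, the symbol is -1.

-1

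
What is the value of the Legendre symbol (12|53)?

-1

Pull out 2^2: since 53 ≡ 5 (mod 8), (2/53) = -1, so (2/53)^2 = +1.
Reciprocity: 3 ≡ 3 and 53 ≡ 1 (mod 4), so (3/53) = +(53/3).
Reduce top mod 3: now compute (2/3).
Pull out 2: since 3 ≡ 3 (mod 8), (2/3) = -1.
Reached (1/3) = 1. Collecting the sign flips along the way, the symbol is -1.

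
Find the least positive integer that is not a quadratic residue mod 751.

3

(2/751) = +1, so 2 is a residue.
(3/751) = −1, so 3 is the smallest positive non-residue mod 751.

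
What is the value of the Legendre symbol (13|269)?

1

Euler's criterion: (13/269) ≡ 13^134 (mod 269).
13^2 ≡ 169 (mod 269)
13^4 ≡ 47 (mod 269)
13^8 ≡ 57 (mod 269)
13^16 ≡ 21 (mod 269)
13^32 ≡ 172 (mod 269)
13^64 ≡ 263 (mod 269)
13^128 ≡ 36 (mod 269)
13^134 = 13^(128+4+2) ≡ 1 (mod 269).
Result is 1, so (13/269) = 1.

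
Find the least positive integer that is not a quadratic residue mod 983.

5

(2/983) = +1, so 2 is a residue.
(3/983) = +1, so 3 is a residue.
(4/983) = +1, so 4 is a residue.
(5/983) = −1, so 5 is the smallest positive non-residue mod 983.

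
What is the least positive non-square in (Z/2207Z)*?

5

(2/2207) = +1, so 2 is a residue.
(3/2207) = +1, so 3 is a residue.
(4/2207) = +1, so 4 is a residue.
(5/2207) = −1, so 5 is the smallest positive non-residue mod 2207.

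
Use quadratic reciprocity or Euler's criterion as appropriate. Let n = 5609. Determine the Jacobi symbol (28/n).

1

Pull out 2^2: since 5609 ≡ 1 (mod 8), (2/5609) = +1, so (2/5609)^2 = +1.
Reciprocity: 7 ≡ 3 and 5609 ≡ 1 (mod 4), so (7/5609) = +(5609/7).
Reduce top mod 7: now compute (2/7).
Pull out 2: since 7 ≡ 7 (mod 8), (2/7) = +1.
Reached (1/7) = 1. Collecting the sign flips along the way, the symbol is +1.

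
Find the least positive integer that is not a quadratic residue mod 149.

2

(2/149) = −1, so 2 is the smallest positive non-residue mod 149.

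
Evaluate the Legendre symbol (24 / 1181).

Pull out 2^3: since 1181 ≡ 5 (mod 8), (2/1181) = -1, so (2/1181)^3 = -1.
Reciprocity: 3 ≡ 3 and 1181 ≡ 1 (mod 4), so (3/1181) = +(1181/3).
Reduce top mod 3: now compute (2/3).
Pull out 2: since 3 ≡ 3 (mod 8), (2/3) = -1.
Reached (1/3) = 1. Collecting the sign flips along the way, the symbol is +1.

1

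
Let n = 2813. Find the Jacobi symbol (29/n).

0

Reciprocity: 29 ≡ 1 and 2813 ≡ 1 (mod 4), so (29/2813) = +(2813/29).
Reduce top mod 29: now compute (0/29).
Top reduces to 0: gcd > 1, so the symbol is 0.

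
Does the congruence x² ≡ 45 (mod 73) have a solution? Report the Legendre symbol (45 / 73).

-1

Reciprocity: 45 ≡ 1 and 73 ≡ 1 (mod 4), so (45/73) = +(73/45).
Reduce top mod 45: now compute (28/45).
Pull out 2^2: since 45 ≡ 5 (mod 8), (2/45) = -1, so (2/45)^2 = +1.
Reciprocity: 7 ≡ 3 and 45 ≡ 1 (mod 4), so (7/45) = +(45/7).
Reduce top mod 7: now compute (3/7).
Reciprocity: 3 ≡ 3 and 7 ≡ 3 (mod 4), so (3/7) = −(7/3).
Reduce top mod 3: now compute (1/3).
Reached (1/3) = 1. Collecting the sign flips along the way, the symbol is -1.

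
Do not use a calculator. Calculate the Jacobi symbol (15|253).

-1

Reciprocity: 15 ≡ 3 and 253 ≡ 1 (mod 4), so (15/253) = +(253/15).
Reduce top mod 15: now compute (13/15).
Reciprocity: 13 ≡ 1 and 15 ≡ 3 (mod 4), so (13/15) = +(15/13).
Reduce top mod 13: now compute (2/13).
Pull out 2: since 13 ≡ 5 (mod 8), (2/13) = -1.
Reached (1/13) = 1. Collecting the sign flips along the way, the symbol is -1.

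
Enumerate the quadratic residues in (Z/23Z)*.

Square k = 1,…,11 (k and 23−k give the same square):
1²=1, 2²=4, 3²=9, 4²=16, 5²≡2, 6²≡13, 7²≡3, 8²≡18, 9²≡12, 10²≡8, 11²≡6 (mod 23).
So the quadratic residues mod 23 are {1, 2, 3, 4, 6, 8, 9, 12, 13, 16, 18}.

1 2 3 4 6 8 9 12 13 16 18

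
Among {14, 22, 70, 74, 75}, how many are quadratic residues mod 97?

(14/97) = -1 → non-residue.
(22/97) = +1 → QR.
(70/97) = +1 → QR.
(74/97) = -1 → non-residue.
(75/97) = +1 → QR.
Total quadratic residues among the 5: 3.

3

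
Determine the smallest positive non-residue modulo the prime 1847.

5

(2/1847) = +1, so 2 is a residue.
(3/1847) = +1, so 3 is a residue.
(4/1847) = +1, so 4 is a residue.
(5/1847) = −1, so 5 is the smallest positive non-residue mod 1847.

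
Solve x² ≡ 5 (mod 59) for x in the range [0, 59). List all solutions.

Since 59 ≡ 3 (mod 4), a square root of 5 is 5^((59+1)/4) = 5^15 mod 59.
Repeated squaring: 5^2≡25, 5^4≡35, 5^8≡45 (mod 59).
5^15 = 5^(8+4+2+1) ≡ 51 (mod 59).
Check: 51² = 2601 ≡ 5 (mod 59). The two roots are 8 and 51.

8, 51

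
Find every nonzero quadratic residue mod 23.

1 2 3 4 6 8 9 12 13 16 18

Square k = 1,…,11 (k and 23−k give the same square):
1²=1, 2²=4, 3²=9, 4²=16, 5²≡2, 6²≡13, 7²≡3, 8²≡18, 9²≡12, 10²≡8, 11²≡6 (mod 23).
So the quadratic residues mod 23 are {1, 2, 3, 4, 6, 8, 9, 12, 13, 16, 18}.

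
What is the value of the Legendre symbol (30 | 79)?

Euler's criterion: (30/79) ≡ 30^39 (mod 79).
30^2 ≡ 31 (mod 79)
30^4 ≡ 13 (mod 79)
30^8 ≡ 11 (mod 79)
30^16 ≡ 42 (mod 79)
30^32 ≡ 26 (mod 79)
30^39 = 30^(32+4+2+1) ≡ 78 (mod 79).
Result is 78 ≡ −1, so (30/79) = −1.

-1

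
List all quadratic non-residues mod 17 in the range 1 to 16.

3 5 6 7 10 11 12 14

Square k = 1,…,8 (k and 17−k give the same square):
1²=1, 2²=4, 3²=9, 4²=16, 5²≡8, 6²≡2, 7²≡15, 8²≡13 (mod 17).
The residues are {1, 2, 4, 8, 9, 13, 15, 16}; the non-residues are the remaining 8 nonzero classes.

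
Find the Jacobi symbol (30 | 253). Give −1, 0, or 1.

Pull out 2: since 253 ≡ 5 (mod 8), (2/253) = -1.
Reciprocity: 15 ≡ 3 and 253 ≡ 1 (mod 4), so (15/253) = +(253/15).
Reduce top mod 15: now compute (13/15).
Reciprocity: 13 ≡ 1 and 15 ≡ 3 (mod 4), so (13/15) = +(15/13).
Reduce top mod 13: now compute (2/13).
Pull out 2: since 13 ≡ 5 (mod 8), (2/13) = -1.
Reached (1/13) = 1. Collecting the sign flips along the way, the symbol is +1.

1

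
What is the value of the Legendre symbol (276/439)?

Euler's criterion: (276/439) ≡ 276^219 (mod 439).
276^2 ≡ 229 (mod 439)
276^4 ≡ 200 (mod 439)
276^8 ≡ 51 (mod 439)
276^16 ≡ 406 (mod 439)
276^32 ≡ 211 (mod 439)
276^64 ≡ 182 (mod 439)
276^128 ≡ 199 (mod 439)
276^219 = 276^(128+64+16+8+2+1) ≡ 1 (mod 439).
Result is 1, so (276/439) = 1.

1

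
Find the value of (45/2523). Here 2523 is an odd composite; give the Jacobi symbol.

0

Reciprocity: 45 ≡ 1 and 2523 ≡ 3 (mod 4), so (45/2523) = +(2523/45).
Reduce top mod 45: now compute (3/45).
Reciprocity: 3 ≡ 3 and 45 ≡ 1 (mod 4), so (3/45) = +(45/3).
Reduce top mod 3: now compute (0/3).
Top reduces to 0: gcd > 1, so the symbol is 0.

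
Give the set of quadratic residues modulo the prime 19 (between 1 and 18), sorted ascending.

1,4,5,6,7,9,11,16,17

Square k = 1,…,9 (k and 19−k give the same square):
1²=1, 2²=4, 3²=9, 4²=16, 5²≡6, 6²≡17, 7²≡11, 8²≡7, 9²≡5 (mod 19).
So the quadratic residues mod 19 are {1, 4, 5, 6, 7, 9, 11, 16, 17}.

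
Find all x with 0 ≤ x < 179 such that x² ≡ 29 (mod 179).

71, 108

Since 179 ≡ 3 (mod 4), a square root of 29 is 29^((179+1)/4) = 29^45 mod 179.
Repeated squaring: 29^2≡125, 29^4≡52, 29^8≡19, 29^16≡3, 29^32≡9 (mod 179).
29^45 = 29^(32+8+4+1) ≡ 108 (mod 179).
Check: 108² = 11664 ≡ 29 (mod 179). The two roots are 71 and 108.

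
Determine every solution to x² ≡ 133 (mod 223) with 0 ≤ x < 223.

53, 170

Since 223 ≡ 3 (mod 4), a square root of 133 is 133^((223+1)/4) = 133^56 mod 223.
Repeated squaring: 133^2≡72, 133^4≡55, 133^8≡126, 133^16≡43, 133^32≡65 (mod 223).
133^56 = 133^(32+16+8) ≡ 53 (mod 223).
Check: 53² = 2809 ≡ 133 (mod 223). The two roots are 53 and 170.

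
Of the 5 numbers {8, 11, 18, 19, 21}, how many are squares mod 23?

(8/23) = +1 → QR.
(11/23) = -1 → non-residue.
(18/23) = +1 → QR.
(19/23) = -1 → non-residue.
(21/23) = -1 → non-residue.
Total quadratic residues among the 5: 2.

2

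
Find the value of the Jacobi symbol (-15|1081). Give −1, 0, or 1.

First reduce: -15 ≡ 1066 (mod 1081).
Pull out 2: since 1081 ≡ 1 (mod 8), (2/1081) = +1.
Reciprocity: 533 ≡ 1 and 1081 ≡ 1 (mod 4), so (533/1081) = +(1081/533).
Reduce top mod 533: now compute (15/533).
Reciprocity: 15 ≡ 3 and 533 ≡ 1 (mod 4), so (15/533) = +(533/15).
Reduce top mod 15: now compute (8/15).
Pull out 2^3: since 15 ≡ 7 (mod 8), (2/15) = +1, so (2/15)^3 = +1.
Reached (1/15) = 1. Collecting the sign flips along the way, the symbol is +1.

1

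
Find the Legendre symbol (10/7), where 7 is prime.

First reduce: 10 ≡ 3 (mod 7).
Reciprocity: 3 ≡ 3 and 7 ≡ 3 (mod 4), so (3/7) = −(7/3).
Reduce top mod 3: now compute (1/3).
Reached (1/3) = 1. Collecting the sign flips along the way, the symbol is -1.

-1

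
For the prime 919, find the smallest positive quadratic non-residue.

(2/919) = +1, so 2 is a residue.
(3/919) = −1, so 3 is the smallest positive non-residue mod 919.

3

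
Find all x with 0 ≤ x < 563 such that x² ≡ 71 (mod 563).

Since 563 ≡ 3 (mod 4), a square root of 71 is 71^((563+1)/4) = 71^141 mod 563.
Repeated squaring: 71^2≡537, 71^4≡113, 71^8≡383, 71^16≡309, 71^32≡334, 71^64≡82, 71^128≡531 (mod 563).
71^141 = 71^(128+8+4+1) ≡ 314 (mod 563).
Check: 314² = 98596 ≡ 71 (mod 563). The two roots are 249 and 314.

249, 314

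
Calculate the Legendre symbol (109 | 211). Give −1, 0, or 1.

1

Reciprocity: 109 ≡ 1 and 211 ≡ 3 (mod 4), so (109/211) = +(211/109).
Reduce top mod 109: now compute (102/109).
Pull out 2: since 109 ≡ 5 (mod 8), (2/109) = -1.
Reciprocity: 51 ≡ 3 and 109 ≡ 1 (mod 4), so (51/109) = +(109/51).
Reduce top mod 51: now compute (7/51).
Reciprocity: 7 ≡ 3 and 51 ≡ 3 (mod 4), so (7/51) = −(51/7).
Reduce top mod 7: now compute (2/7).
Pull out 2: since 7 ≡ 7 (mod 8), (2/7) = +1.
Reached (1/7) = 1. Collecting the sign flips along the way, the symbol is +1.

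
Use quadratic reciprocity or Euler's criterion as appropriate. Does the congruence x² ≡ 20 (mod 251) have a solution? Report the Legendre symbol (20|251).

Pull out 2^2: since 251 ≡ 3 (mod 8), (2/251) = -1, so (2/251)^2 = +1.
Reciprocity: 5 ≡ 1 and 251 ≡ 3 (mod 4), so (5/251) = +(251/5).
Reduce top mod 5: now compute (1/5).
Reached (1/5) = 1. Collecting the sign flips along the way, the symbol is +1.

1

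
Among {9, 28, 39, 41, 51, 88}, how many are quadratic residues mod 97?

(9/97) = +1 → QR.
(28/97) = -1 → non-residue.
(39/97) = -1 → non-residue.
(41/97) = -1 → non-residue.
(51/97) = -1 → non-residue.
(88/97) = +1 → QR.
Total quadratic residues among the 6: 2.

2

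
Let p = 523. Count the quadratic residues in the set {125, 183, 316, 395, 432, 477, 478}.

4

(125/523) = -1 → non-residue.
(183/523) = +1 → QR.
(316/523) = -1 → non-residue.
(395/523) = +1 → QR.
(432/523) = -1 → non-residue.
(477/523) = +1 → QR.
(478/523) = +1 → QR.
Total quadratic residues among the 7: 4.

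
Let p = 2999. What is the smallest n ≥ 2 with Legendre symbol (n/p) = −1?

17

(2/2999) = +1, so 2 is a residue.
(3/2999) = +1, so 3 is a residue.
(4/2999) = +1, so 4 is a residue.
(5/2999) = +1, so 5 is a residue.
(6/2999) = +1, so 6 is a residue.
(7/2999) = +1, so 7 is a residue.
(8/2999) = +1, so 8 is a residue.
(9/2999) = +1, so 9 is a residue.
(10/2999) = +1, so 10 is a residue.
(11/2999) = +1, so 11 is a residue.
(12/2999) = +1, so 12 is a residue.
(13/2999) = +1, so 13 is a residue.
(14/2999) = +1, so 14 is a residue.
(15/2999) = +1, so 15 is a residue.
(16/2999) = +1, so 16 is a residue.
(17/2999) = −1, so 17 is the smallest positive non-residue mod 2999.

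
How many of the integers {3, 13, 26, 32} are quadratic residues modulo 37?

2

(3/37) = +1 → QR.
(13/37) = -1 → non-residue.
(26/37) = +1 → QR.
(32/37) = -1 → non-residue.
Total quadratic residues among the 4: 2.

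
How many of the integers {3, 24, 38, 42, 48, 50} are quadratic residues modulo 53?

(3/53) = -1 → non-residue.
(24/53) = +1 → QR.
(38/53) = +1 → QR.
(42/53) = +1 → QR.
(48/53) = -1 → non-residue.
(50/53) = -1 → non-residue.
Total quadratic residues among the 6: 3.

3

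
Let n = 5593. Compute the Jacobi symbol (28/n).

Pull out 2^2: since 5593 ≡ 1 (mod 8), (2/5593) = +1, so (2/5593)^2 = +1.
Reciprocity: 7 ≡ 3 and 5593 ≡ 1 (mod 4), so (7/5593) = +(5593/7).
Reduce top mod 7: now compute (0/7).
Top reduces to 0: gcd > 1, so the symbol is 0.

0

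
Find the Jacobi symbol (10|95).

0

Pull out 2: since 95 ≡ 7 (mod 8), (2/95) = +1.
Reciprocity: 5 ≡ 1 and 95 ≡ 3 (mod 4), so (5/95) = +(95/5).
Reduce top mod 5: now compute (0/5).
Top reduces to 0: gcd > 1, so the symbol is 0.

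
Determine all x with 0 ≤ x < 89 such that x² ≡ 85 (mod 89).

89 ≡ 1 (mod 4), so we find a root by search.
Trying successive values, 21² = 441 ≡ 85 (mod 89). The other root is 89 − 21 = 68.

21, 68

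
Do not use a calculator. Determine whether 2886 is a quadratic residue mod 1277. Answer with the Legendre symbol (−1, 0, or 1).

-1

First reduce: 2886 ≡ 332 (mod 1277).
Pull out 2^2: since 1277 ≡ 5 (mod 8), (2/1277) = -1, so (2/1277)^2 = +1.
Reciprocity: 83 ≡ 3 and 1277 ≡ 1 (mod 4), so (83/1277) = +(1277/83).
Reduce top mod 83: now compute (32/83).
Pull out 2^5: since 83 ≡ 3 (mod 8), (2/83) = -1, so (2/83)^5 = -1.
Reached (1/83) = 1. Collecting the sign flips along the way, the symbol is -1.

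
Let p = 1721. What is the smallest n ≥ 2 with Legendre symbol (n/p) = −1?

(2/1721) = +1, so 2 is a residue.
(3/1721) = −1, so 3 is the smallest positive non-residue mod 1721.

3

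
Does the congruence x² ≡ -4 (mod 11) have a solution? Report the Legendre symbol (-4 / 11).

-1

First reduce: -4 ≡ 7 (mod 11).
Reciprocity: 7 ≡ 3 and 11 ≡ 3 (mod 4), so (7/11) = −(11/7).
Reduce top mod 7: now compute (4/7).
Pull out 2^2: since 7 ≡ 7 (mod 8), (2/7) = +1, so (2/7)^2 = +1.
Reached (1/7) = 1. Collecting the sign flips along the way, the symbol is -1.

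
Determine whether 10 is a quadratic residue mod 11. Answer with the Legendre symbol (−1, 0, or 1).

-1

Euler's criterion: (10/11) ≡ 10^5 (mod 11).
10^2 ≡ 1 (mod 11)
10^4 ≡ 1 (mod 11)
10^5 = 10^(4+1) ≡ 10 (mod 11).
Result is 10 ≡ −1, so (10/11) = −1.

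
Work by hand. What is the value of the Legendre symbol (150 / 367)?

-1

Pull out 2: since 367 ≡ 7 (mod 8), (2/367) = +1.
Reciprocity: 75 ≡ 3 and 367 ≡ 3 (mod 4), so (75/367) = −(367/75).
Reduce top mod 75: now compute (67/75).
Reciprocity: 67 ≡ 3 and 75 ≡ 3 (mod 4), so (67/75) = −(75/67).
Reduce top mod 67: now compute (8/67).
Pull out 2^3: since 67 ≡ 3 (mod 8), (2/67) = -1, so (2/67)^3 = -1.
Reached (1/67) = 1. Collecting the sign flips along the way, the symbol is -1.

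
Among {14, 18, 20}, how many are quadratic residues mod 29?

1

(14/29) = -1 → non-residue.
(18/29) = -1 → non-residue.
(20/29) = +1 → QR.
Total quadratic residues among the 3: 1.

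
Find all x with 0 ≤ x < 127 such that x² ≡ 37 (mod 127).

52, 75

Since 127 ≡ 3 (mod 4), a square root of 37 is 37^((127+1)/4) = 37^32 mod 127.
Repeated squaring: 37^2≡99, 37^4≡22, 37^8≡103, 37^16≡68, 37^32≡52 (mod 127).
37^32 = 37^(32) ≡ 52 (mod 127).
Check: 52² = 2704 ≡ 37 (mod 127). The two roots are 52 and 75.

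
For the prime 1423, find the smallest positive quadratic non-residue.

(2/1423) = +1, so 2 is a residue.
(3/1423) = −1, so 3 is the smallest positive non-residue mod 1423.

3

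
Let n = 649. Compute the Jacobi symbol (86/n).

Pull out 2: since 649 ≡ 1 (mod 8), (2/649) = +1.
Reciprocity: 43 ≡ 3 and 649 ≡ 1 (mod 4), so (43/649) = +(649/43).
Reduce top mod 43: now compute (4/43).
Pull out 2^2: since 43 ≡ 3 (mod 8), (2/43) = -1, so (2/43)^2 = +1.
Reached (1/43) = 1. Collecting the sign flips along the way, the symbol is +1.

1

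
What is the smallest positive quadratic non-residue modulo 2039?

(2/2039) = +1, so 2 is a residue.
(3/2039) = +1, so 3 is a residue.
(4/2039) = +1, so 4 is a residue.
(5/2039) = +1, so 5 is a residue.
(6/2039) = +1, so 6 is a residue.
(7/2039) = −1, so 7 is the smallest positive non-residue mod 2039.

7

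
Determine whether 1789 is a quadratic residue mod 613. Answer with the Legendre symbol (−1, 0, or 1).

-1

Euler's criterion: (1789/613) ≡ 563^306 (mod 613).
563^2 ≡ 48 (mod 613)
563^4 ≡ 465 (mod 613)
563^8 ≡ 449 (mod 613)
563^16 ≡ 537 (mod 613)
563^32 ≡ 259 (mod 613)
563^64 ≡ 264 (mod 613)
563^128 ≡ 427 (mod 613)
563^256 ≡ 268 (mod 613)
563^306 = 563^(256+32+16+2) ≡ 612 (mod 613).
Result is 612 ≡ −1, so (1789/613) = −1.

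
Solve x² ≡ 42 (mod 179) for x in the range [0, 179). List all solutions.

Since 179 ≡ 3 (mod 4), a square root of 42 is 42^((179+1)/4) = 42^45 mod 179.
Repeated squaring: 42^2≡153, 42^4≡139, 42^8≡168, 42^16≡121, 42^32≡142 (mod 179).
42^45 = 42^(32+8+4+1) ≡ 20 (mod 179).
Check: 20² = 400 ≡ 42 (mod 179). The two roots are 20 and 159.

20, 159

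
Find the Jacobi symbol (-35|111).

First reduce: -35 ≡ 76 (mod 111).
Pull out 2^2: since 111 ≡ 7 (mod 8), (2/111) = +1, so (2/111)^2 = +1.
Reciprocity: 19 ≡ 3 and 111 ≡ 3 (mod 4), so (19/111) = −(111/19).
Reduce top mod 19: now compute (16/19).
Pull out 2^4: since 19 ≡ 3 (mod 8), (2/19) = -1, so (2/19)^4 = +1.
Reached (1/19) = 1. Collecting the sign flips along the way, the symbol is -1.

-1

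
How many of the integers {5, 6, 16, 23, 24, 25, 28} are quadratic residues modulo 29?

(5/29) = +1 → QR.
(6/29) = +1 → QR.
(16/29) = +1 → QR.
(23/29) = +1 → QR.
(24/29) = +1 → QR.
(25/29) = +1 → QR.
(28/29) = +1 → QR.
Total quadratic residues among the 7: 7.

7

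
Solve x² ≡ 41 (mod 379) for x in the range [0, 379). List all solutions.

44, 335

Since 379 ≡ 3 (mod 4), a square root of 41 is 41^((379+1)/4) = 41^95 mod 379.
Repeated squaring: 41^2≡165, 41^4≡316, 41^8≡179, 41^16≡205, 41^32≡335, 41^64≡41 (mod 379).
41^95 = 41^(64+16+8+4+2+1) ≡ 335 (mod 379).
Check: 335² = 112225 ≡ 41 (mod 379). The two roots are 44 and 335.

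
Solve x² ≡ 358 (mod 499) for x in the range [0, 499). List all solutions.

146, 353

Since 499 ≡ 3 (mod 4), a square root of 358 is 358^((499+1)/4) = 358^125 mod 499.
Repeated squaring: 358^2≡420, 358^4≡253, 358^8≡137, 358^16≡306, 358^32≡323, 358^64≡38 (mod 499).
358^125 = 358^(64+32+16+8+4+1) ≡ 353 (mod 499).
Check: 353² = 124609 ≡ 358 (mod 499). The two roots are 146 and 353.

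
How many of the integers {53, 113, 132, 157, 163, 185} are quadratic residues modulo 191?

1

(53/191) = -1 → non-residue.
(113/191) = -1 → non-residue.
(132/191) = -1 → non-residue.
(157/191) = -1 → non-residue.
(163/191) = +1 → QR.
(185/191) = -1 → non-residue.
Total quadratic residues among the 6: 1.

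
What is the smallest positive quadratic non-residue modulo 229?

(2/229) = −1, so 2 is the smallest positive non-residue mod 229.

2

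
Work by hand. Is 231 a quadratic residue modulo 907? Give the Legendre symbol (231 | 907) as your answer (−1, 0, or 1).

-1

Reciprocity: 231 ≡ 3 and 907 ≡ 3 (mod 4), so (231/907) = −(907/231).
Reduce top mod 231: now compute (214/231).
Pull out 2: since 231 ≡ 7 (mod 8), (2/231) = +1.
Reciprocity: 107 ≡ 3 and 231 ≡ 3 (mod 4), so (107/231) = −(231/107).
Reduce top mod 107: now compute (17/107).
Reciprocity: 17 ≡ 1 and 107 ≡ 3 (mod 4), so (17/107) = +(107/17).
Reduce top mod 17: now compute (5/17).
Reciprocity: 5 ≡ 1 and 17 ≡ 1 (mod 4), so (5/17) = +(17/5).
Reduce top mod 5: now compute (2/5).
Pull out 2: since 5 ≡ 5 (mod 8), (2/5) = -1.
Reached (1/5) = 1. Collecting the sign flips along the way, the symbol is -1.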